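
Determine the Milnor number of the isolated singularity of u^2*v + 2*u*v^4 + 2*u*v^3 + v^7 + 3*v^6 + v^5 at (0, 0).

The Hessian of f at 0 has rank 0. Corank 2; j^3 = u^2*v has shape L^2 M (L != M), so D-series; mu = 7 gives D_7.

7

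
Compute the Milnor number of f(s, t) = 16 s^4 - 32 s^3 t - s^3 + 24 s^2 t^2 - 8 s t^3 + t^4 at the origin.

6

The Hessian of f at 0 is [[0, 0], [0, 0]] with rank 0, so corank 2. A Groebner basis of the Jacobian ideal J(f) in C{s,t} is {t^4, s*t^2 - t^3/6, s^2}; counting standard monomials gives mu = 6. Corank 2; j^3 = -s^3 is a perfect cube, so E-series; the 4-jet and mu = 6 give E_6.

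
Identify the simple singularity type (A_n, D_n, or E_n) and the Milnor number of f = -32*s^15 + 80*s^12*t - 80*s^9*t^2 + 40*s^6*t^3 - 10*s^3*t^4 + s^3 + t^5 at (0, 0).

Type E_{8}, Milnor number mu = 8.

The Hessian of f at 0 is [[0, 0], [0, 0]] with rank 0, so corank 2. A Groebner basis of the Jacobian ideal J(f) in C{s,t} is {t^4, s^2}; counting standard monomials gives mu = 8. Corank 2; j^3 = s^3 is a perfect cube, so E-series; the 5-jet and mu = 8 give E_8.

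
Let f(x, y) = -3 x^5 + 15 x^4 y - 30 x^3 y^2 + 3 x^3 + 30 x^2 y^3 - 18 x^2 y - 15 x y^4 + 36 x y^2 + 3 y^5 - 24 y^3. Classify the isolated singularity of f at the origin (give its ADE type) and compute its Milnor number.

Type E8, Milnor number mu = 8.

The Hessian of f at 0 has rank 0. Corank 2; j^3 = 3*(x - 2*y)^3 is a perfect cube, so E-series; the 5-jet and mu = 8 give E_8.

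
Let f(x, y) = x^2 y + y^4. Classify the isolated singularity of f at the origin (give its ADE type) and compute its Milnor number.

Type D_5, Milnor number mu = 5.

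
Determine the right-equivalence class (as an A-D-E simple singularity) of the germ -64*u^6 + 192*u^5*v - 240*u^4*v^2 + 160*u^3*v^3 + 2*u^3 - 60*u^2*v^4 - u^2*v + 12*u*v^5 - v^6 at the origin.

D_{7}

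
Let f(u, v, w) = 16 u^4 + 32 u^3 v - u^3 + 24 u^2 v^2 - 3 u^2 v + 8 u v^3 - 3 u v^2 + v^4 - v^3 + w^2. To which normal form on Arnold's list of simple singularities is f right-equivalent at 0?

E_6

The Hessian of f at 0 has rank 1. Corank 2; j^3 = -(u + v)^3 is a perfect cube, so E-series; the 4-jet and mu = 6 give E_6.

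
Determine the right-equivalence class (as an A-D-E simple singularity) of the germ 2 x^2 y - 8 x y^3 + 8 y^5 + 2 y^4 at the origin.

D_5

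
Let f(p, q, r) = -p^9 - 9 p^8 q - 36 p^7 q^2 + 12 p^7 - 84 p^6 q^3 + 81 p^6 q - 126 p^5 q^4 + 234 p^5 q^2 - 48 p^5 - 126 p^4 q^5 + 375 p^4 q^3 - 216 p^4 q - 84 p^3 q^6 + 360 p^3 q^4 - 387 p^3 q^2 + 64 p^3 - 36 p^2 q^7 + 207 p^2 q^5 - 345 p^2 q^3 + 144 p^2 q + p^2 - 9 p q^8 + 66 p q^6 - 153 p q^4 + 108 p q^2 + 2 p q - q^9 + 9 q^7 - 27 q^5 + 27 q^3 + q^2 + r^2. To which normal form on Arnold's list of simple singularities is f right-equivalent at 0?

The Hessian of f at 0 is [[2, 2, 0], [2, 2, 0], [0, 0, 2]] with rank 2, so corank 1. A Groebner basis of the Jacobian ideal J(f) in C{p,q,r} is {q^2, p + q, r}; counting standard monomials gives mu = 2. Corank 1: A-series; mu = 2 gives A_2.

A_2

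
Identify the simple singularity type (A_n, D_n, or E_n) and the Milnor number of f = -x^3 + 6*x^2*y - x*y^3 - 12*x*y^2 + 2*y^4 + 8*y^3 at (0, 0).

Type E7, Milnor number mu = 7.

The Hessian of f at 0 is [[0, 0], [0, 0]] with rank 0, so corank 2. A Groebner basis of the Jacobian ideal J(f) in C{x,y} is {x^3 - 6*x^2*y - 48*x^2 + 192*x*y - 192*y^2, 6*x^2 + x*y^2 - 24*x*y + 24*y^2, 3*x^2 - 12*x*y + y^3 + 12*y^2}; counting standard monomials gives mu = 7. Corank 2; j^3 = -(x - 2*y)^3 is a perfect cube, so E-series; the 4-jet and mu = 7 give E_7.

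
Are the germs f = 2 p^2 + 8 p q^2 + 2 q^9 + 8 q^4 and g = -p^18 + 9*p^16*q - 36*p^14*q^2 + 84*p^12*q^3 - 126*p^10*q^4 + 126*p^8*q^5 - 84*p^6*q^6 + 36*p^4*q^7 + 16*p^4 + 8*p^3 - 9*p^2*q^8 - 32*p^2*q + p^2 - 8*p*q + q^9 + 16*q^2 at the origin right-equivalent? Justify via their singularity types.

Yes.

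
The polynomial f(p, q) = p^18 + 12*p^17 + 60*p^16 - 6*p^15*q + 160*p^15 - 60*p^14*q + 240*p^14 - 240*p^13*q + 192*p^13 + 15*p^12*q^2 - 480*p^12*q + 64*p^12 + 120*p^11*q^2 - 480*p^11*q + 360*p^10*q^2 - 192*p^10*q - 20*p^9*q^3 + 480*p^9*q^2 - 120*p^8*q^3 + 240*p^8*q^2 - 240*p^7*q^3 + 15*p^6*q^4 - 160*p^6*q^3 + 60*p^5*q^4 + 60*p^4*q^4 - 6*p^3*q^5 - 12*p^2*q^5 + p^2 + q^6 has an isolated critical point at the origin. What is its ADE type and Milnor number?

Type A5, Milnor number mu = 5.

The Hessian of f at 0 has rank 1. Corank 1: A-series; mu = 5 gives A_5.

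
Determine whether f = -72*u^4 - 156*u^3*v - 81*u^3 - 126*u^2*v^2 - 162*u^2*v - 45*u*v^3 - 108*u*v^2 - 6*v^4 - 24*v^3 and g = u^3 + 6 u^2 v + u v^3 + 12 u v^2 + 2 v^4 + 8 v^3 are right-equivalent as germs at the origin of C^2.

The Hessian of f at 0 has rank 0. Corank 2; j^3 = -3*(3*u + 2*v)^3 is a perfect cube, so E-series; the 4-jet and mu = 7 give E_7. The Hessian of g at 0 has rank 0. Corank 2; j^3 = (u + 2*v)^3 is a perfect cube, so E-series; the 4-jet and mu = 7 give E_7. Both have type E_7, hence right-equivalent.

Yes.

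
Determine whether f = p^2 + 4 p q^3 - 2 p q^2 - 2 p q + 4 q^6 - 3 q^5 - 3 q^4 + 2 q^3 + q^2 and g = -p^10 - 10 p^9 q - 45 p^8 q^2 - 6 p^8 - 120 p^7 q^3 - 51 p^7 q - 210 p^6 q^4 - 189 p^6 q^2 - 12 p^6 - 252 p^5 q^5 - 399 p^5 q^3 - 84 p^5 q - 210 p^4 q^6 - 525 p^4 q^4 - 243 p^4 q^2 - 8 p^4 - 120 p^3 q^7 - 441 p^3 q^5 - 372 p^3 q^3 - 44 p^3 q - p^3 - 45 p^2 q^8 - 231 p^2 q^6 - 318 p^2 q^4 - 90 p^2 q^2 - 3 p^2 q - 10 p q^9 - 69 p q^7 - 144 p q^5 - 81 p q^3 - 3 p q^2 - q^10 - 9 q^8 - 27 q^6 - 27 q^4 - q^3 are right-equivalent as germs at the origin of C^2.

No.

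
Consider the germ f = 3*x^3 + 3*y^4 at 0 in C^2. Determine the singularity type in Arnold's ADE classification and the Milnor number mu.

The Hessian of f at 0 is [[0, 0], [0, 0]] with rank 0, so corank 2. A Groebner basis of the Jacobian ideal J(f) in C{x,y} is {y^3, x^2}; counting standard monomials gives mu = 6. Corank 2; j^3 = 3*x^3 is a perfect cube, so E-series; the 4-jet and mu = 6 give E_6.

Type E_{6}, Milnor number mu = 6.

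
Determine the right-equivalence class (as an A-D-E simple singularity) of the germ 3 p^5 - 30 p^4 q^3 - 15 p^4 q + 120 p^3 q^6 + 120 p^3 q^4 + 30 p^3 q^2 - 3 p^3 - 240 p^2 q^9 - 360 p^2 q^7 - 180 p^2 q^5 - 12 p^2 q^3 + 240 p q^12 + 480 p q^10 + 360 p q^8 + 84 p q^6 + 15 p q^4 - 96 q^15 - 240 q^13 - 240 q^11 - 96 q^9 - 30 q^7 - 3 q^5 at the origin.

E_{8}

The Hessian of f at 0 has rank 0. Corank 2; j^3 = -3*p^3 is a perfect cube, so E-series; the 5-jet and mu = 8 give E_8.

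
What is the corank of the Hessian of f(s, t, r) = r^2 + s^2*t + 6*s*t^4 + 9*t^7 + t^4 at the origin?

2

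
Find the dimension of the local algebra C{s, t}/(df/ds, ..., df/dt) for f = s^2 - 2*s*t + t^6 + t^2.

5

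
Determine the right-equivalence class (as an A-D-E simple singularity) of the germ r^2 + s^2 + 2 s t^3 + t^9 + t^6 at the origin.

A_8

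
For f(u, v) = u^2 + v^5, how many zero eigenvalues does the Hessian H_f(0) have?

1

Hessian at 0 has rank 1.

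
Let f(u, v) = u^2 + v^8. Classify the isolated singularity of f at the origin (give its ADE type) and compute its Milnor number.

The Hessian of f at 0 has rank 1. Corank 1: A-series; mu = 7 gives A_7.

Type A7, Milnor number mu = 7.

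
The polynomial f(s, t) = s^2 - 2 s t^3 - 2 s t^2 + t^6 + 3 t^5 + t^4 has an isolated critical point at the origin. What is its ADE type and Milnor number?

Type A_4, Milnor number mu = 4.

The Hessian of f at 0 has rank 1. Corank 1: A-series; mu = 4 gives A_4.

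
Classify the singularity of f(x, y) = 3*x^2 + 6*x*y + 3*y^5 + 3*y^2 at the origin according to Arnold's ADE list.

The Hessian of f at 0 has rank 1. Corank 1: A-series; mu = 4 gives A_4.

A_4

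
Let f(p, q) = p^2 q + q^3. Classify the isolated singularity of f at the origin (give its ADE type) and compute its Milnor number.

The Hessian of f at 0 has rank 0. Corank 2; j^3 = q*(p^2 + q^2) splits into three distinct lines over C (the quadratic factor has nonzero discriminant), so D_4.

Type D_{4}, Milnor number mu = 4.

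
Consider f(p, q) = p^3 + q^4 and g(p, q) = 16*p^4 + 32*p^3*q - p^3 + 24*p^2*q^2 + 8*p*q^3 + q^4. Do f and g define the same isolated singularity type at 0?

Yes.

The Hessian of f at 0 has rank 0. Corank 2; j^3 = p^3 is a perfect cube, so E-series; the 4-jet and mu = 6 give E_6. The Hessian of g at 0 has rank 0. Corank 2; j^3 = -p^3 is a perfect cube, so E-series; the 4-jet and mu = 6 give E_6. Both have type E_6, hence right-equivalent.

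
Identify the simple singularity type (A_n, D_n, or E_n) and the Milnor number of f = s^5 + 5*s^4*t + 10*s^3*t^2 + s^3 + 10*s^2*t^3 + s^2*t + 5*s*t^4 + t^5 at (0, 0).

Type D6, Milnor number mu = 6.

The Hessian of f at 0 has rank 0. Corank 2; j^3 = s^2*(s + t) has shape L^2 M (L != M), so D-series; mu = 6 gives D_6.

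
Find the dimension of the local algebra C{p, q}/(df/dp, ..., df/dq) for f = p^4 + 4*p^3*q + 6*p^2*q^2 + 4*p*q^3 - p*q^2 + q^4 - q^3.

The Hessian of f at 0 is [[0, 0], [0, 0]] with rank 0, so corank 2. A Groebner basis of the Jacobian ideal J(f) in C{p,q} is {p^3 - q^2/4, q^3, p*q + q^2}; counting standard monomials gives mu = 5. Corank 2; j^3 = -q^2*(p + q) has shape L^2 M (L != M), so D-series; mu = 5 gives D_5.

5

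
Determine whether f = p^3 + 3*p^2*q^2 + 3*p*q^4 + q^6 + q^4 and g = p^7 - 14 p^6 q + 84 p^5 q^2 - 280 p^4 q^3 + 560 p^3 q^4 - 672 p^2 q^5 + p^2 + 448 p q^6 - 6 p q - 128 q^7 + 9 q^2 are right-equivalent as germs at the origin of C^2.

The Hessian of f at 0 has rank 0. Corank 2; j^3 = p^3 is a perfect cube, so E-series; the 4-jet and mu = 6 give E_6. The Hessian of g at 0 has rank 1. Corank 1: A-series; mu = 6 gives A_6. f is E_6 but g is A_6, hence not right-equivalent.

No.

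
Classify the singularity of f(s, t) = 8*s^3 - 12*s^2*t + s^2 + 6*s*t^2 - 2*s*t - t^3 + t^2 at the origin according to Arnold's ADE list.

A_{2}

The Hessian of f at 0 has rank 1. Corank 1: A-series; mu = 2 gives A_2.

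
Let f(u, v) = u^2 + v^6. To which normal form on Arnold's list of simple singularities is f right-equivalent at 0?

The Hessian of f at 0 is [[2, 0], [0, 0]] with rank 1, so corank 1. A Groebner basis of the Jacobian ideal J(f) in C{u,v} is {v^5, u}; counting standard monomials gives mu = 5. Corank 1: A-series; mu = 5 gives A_5.

A_5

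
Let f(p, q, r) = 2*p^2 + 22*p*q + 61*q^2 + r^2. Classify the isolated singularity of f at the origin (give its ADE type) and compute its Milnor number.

Type A_{1}, Milnor number mu = 1.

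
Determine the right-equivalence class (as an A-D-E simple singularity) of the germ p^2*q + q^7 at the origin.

The Hessian of f at 0 is [[0, 0], [0, 0]] with rank 0, so corank 2. A Groebner basis of the Jacobian ideal J(f) in C{p,q} is {p^2/7 + q^6, p^3, p*q}; counting standard monomials gives mu = 8. Corank 2; j^3 = p^2*q has shape L^2 M (L != M), so D-series; mu = 8 gives D_8.

D_8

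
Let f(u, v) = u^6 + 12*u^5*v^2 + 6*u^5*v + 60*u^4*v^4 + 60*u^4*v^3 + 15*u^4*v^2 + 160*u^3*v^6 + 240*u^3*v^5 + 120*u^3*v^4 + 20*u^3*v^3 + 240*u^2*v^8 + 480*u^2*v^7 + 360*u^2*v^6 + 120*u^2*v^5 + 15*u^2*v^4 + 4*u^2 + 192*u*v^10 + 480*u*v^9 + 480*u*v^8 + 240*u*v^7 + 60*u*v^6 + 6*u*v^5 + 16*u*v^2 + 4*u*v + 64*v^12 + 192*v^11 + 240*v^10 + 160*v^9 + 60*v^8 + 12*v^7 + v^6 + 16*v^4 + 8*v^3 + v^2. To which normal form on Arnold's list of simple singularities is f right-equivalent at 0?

A5

The Hessian of f at 0 has rank 1. Corank 1: A-series; mu = 5 gives A_5.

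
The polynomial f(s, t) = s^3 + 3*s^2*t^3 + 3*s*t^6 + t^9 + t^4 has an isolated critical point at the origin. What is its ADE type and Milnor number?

The Hessian of f at 0 is [[0, 0], [0, 0]] with rank 0, so corank 2. A Groebner basis of the Jacobian ideal J(f) in C{s,t} is {t^3, s^2}; counting standard monomials gives mu = 6. Corank 2; j^3 = s^3 is a perfect cube, so E-series; the 4-jet and mu = 6 give E_6.

Type E6, Milnor number mu = 6.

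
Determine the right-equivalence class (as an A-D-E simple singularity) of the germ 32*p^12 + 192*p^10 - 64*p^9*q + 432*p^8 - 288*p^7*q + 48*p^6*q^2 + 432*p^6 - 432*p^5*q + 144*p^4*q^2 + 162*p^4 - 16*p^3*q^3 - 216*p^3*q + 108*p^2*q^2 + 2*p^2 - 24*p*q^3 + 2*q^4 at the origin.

The Hessian of f at 0 is [[4, 0], [0, 0]] with rank 1, so corank 1. A Groebner basis of the Jacobian ideal J(f) in C{p,q} is {q^3, p}; counting standard monomials gives mu = 3. Corank 1: A-series; mu = 3 gives A_3.

A_{3}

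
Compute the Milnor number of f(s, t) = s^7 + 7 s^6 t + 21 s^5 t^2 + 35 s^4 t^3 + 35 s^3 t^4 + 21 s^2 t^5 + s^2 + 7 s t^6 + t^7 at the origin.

6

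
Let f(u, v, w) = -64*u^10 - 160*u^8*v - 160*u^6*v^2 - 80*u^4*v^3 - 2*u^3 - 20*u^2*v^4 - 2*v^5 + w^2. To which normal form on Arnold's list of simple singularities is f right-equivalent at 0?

The Hessian of f at 0 is [[0, 0, 0], [0, 0, 0], [0, 0, 2]] with rank 1, so corank 2. A Groebner basis of the Jacobian ideal J(f) in C{u,v,w} is {v^4, u^2, w}; counting standard monomials gives mu = 8. Corank 2; j^3 = -2*u^3 is a perfect cube, so E-series; the 5-jet and mu = 8 give E_8.

E_8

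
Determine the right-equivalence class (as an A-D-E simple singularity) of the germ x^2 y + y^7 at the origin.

D_8

The Hessian of f at 0 has rank 0. Corank 2; j^3 = x^2*y has shape L^2 M (L != M), so D-series; mu = 8 gives D_8.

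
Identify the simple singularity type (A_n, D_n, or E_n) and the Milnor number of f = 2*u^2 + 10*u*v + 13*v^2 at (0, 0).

The Hessian of f at 0 is [[4, 10], [10, 26]] with rank 2, so corank 0. A Groebner basis of the Jacobian ideal J(f) in C{u,v} is {u, v}; counting standard monomials gives mu = 1. Corank 0: nondegenerate Morse point, so A_1.

Type A_{1}, Milnor number mu = 1.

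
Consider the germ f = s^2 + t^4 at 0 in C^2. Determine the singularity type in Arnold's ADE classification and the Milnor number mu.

Type A3, Milnor number mu = 3.

The Hessian of f at 0 has rank 1. Corank 1: A-series; mu = 3 gives A_3.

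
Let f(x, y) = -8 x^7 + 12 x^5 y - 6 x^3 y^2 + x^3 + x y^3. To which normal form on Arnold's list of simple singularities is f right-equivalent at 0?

The Hessian of f at 0 has rank 0. Corank 2; j^3 = x^3 is a perfect cube, so E-series; the 4-jet and mu = 7 give E_7.

E7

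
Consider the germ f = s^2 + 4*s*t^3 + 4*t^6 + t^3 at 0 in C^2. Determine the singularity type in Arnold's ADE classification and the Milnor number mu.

The Hessian of f at 0 is [[2, 0], [0, 0]] with rank 1, so corank 1. A Groebner basis of the Jacobian ideal J(f) in C{s,t} is {t^2, s}; counting standard monomials gives mu = 2. Corank 1: A-series; mu = 2 gives A_2.

Type A_{2}, Milnor number mu = 2.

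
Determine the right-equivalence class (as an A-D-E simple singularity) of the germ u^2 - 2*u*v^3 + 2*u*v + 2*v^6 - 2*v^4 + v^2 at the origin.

The Hessian of f at 0 has rank 1. Corank 1: A-series; mu = 5 gives A_5.

A_{5}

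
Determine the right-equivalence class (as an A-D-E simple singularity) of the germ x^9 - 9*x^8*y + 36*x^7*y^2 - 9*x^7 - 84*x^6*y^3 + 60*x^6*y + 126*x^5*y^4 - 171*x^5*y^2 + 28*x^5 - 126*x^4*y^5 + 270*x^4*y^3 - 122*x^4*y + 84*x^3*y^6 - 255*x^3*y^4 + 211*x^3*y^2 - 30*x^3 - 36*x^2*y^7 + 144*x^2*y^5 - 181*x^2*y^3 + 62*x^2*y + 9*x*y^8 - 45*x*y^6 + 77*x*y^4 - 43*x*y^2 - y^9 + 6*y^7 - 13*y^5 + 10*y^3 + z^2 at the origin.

The Hessian of f at 0 has rank 1. Corank 2; j^3 = -(3*x - 2*y)*(10*x^2 - 14*x*y + 5*y^2) splits into three distinct lines over C (the quadratic factor has nonzero discriminant), so D_4.

D_{4}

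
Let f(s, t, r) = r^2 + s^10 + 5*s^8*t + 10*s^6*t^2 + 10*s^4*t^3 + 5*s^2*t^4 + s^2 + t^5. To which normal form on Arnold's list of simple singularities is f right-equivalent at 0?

A_4

The Hessian of f at 0 has rank 2. Corank 1: A-series; mu = 4 gives A_4.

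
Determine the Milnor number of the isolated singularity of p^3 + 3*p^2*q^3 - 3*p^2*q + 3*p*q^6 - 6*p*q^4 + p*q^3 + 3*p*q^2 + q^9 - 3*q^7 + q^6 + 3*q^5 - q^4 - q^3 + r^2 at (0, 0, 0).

The Hessian of f at 0 has rank 1. Corank 2; j^3 = (p - q)^3 is a perfect cube, so E-series; the 4-jet and mu = 7 give E_7.

7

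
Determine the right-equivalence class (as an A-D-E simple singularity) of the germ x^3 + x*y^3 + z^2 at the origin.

The Hessian of f at 0 has rank 1. Corank 2; j^3 = x^3 is a perfect cube, so E-series; the 4-jet and mu = 7 give E_7.

E_7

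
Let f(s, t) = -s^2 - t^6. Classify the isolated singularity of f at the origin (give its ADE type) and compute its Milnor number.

Type A_{5}, Milnor number mu = 5.

The Hessian of f at 0 is [[-2, 0], [0, 0]] with rank 1, so corank 1. A Groebner basis of the Jacobian ideal J(f) in C{s,t} is {t^5, s}; counting standard monomials gives mu = 5. Corank 1: A-series; mu = 5 gives A_5.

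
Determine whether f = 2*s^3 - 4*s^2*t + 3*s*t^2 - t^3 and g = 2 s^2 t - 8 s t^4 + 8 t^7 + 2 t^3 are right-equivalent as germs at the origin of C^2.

The Hessian of f at 0 has rank 0. Corank 2; j^3 = (s - t)*(2*s^2 - 2*s*t + t^2) splits into three distinct lines over C (the quadratic factor has nonzero discriminant), so D_4. The Hessian of g at 0 has rank 0. Corank 2; j^3 = 2*t*(s^2 + t^2) splits into three distinct lines over C (the quadratic factor has nonzero discriminant), so D_4. Both have type D_4, hence right-equivalent.

Yes.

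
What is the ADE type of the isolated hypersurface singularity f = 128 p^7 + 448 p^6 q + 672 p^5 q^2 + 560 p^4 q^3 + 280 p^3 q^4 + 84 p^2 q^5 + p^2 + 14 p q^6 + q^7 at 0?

A_6

The Hessian of f at 0 has rank 1. Corank 1: A-series; mu = 6 gives A_6.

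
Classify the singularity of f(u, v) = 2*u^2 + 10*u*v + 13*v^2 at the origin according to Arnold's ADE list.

A_{1}

The Hessian of f at 0 has rank 2. Corank 0: nondegenerate Morse point, so A_1.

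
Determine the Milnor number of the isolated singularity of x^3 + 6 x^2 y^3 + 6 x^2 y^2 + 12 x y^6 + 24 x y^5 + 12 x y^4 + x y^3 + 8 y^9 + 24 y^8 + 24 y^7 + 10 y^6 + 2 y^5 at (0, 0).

The Hessian of f at 0 is [[0, 0], [0, 0]] with rank 0, so corank 2. A Groebner basis of the Jacobian ideal J(f) in C{x,y} is {-x^2/4 + y^4 - y^3/12, x^3, x^2*y + x^2/12 + y^3/36, x^2/2 + x*y^2 + y^3/6}; counting standard monomials gives mu = 7. Corank 2; j^3 = x^3 is a perfect cube, so E-series; the 4-jet and mu = 7 give E_7.

7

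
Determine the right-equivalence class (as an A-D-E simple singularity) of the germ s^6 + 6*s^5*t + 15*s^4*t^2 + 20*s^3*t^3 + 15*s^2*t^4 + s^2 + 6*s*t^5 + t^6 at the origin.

A_5

The Hessian of f at 0 is [[2, 0], [0, 0]] with rank 1, so corank 1. A Groebner basis of the Jacobian ideal J(f) in C{s,t} is {t^5, s}; counting standard monomials gives mu = 5. Corank 1: A-series; mu = 5 gives A_5.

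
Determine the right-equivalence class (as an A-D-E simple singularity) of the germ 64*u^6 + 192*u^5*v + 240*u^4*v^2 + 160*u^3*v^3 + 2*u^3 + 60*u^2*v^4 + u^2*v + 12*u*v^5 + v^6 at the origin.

D_{7}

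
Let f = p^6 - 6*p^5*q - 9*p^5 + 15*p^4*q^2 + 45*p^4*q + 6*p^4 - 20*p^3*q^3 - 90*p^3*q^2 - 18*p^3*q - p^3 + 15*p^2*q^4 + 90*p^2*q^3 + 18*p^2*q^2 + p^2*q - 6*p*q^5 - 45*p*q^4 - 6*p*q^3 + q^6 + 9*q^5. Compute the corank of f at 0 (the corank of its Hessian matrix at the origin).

Hessian at 0 has rank 0.

2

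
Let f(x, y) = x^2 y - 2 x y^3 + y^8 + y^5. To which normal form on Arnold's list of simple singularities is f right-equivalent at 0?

D9

The Hessian of f at 0 has rank 0. Corank 2; j^3 = x^2*y has shape L^2 M (L != M), so D-series; mu = 9 gives D_9.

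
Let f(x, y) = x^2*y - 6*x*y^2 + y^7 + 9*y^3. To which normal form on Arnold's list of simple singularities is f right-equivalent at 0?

D_8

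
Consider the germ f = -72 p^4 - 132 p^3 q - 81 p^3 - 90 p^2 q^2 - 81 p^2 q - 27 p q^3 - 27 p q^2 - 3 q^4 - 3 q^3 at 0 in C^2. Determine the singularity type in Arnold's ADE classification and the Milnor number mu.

Type E_{7}, Milnor number mu = 7.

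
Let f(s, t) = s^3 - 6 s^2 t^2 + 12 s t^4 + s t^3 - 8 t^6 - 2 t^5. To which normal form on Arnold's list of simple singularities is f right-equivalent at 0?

E_{7}

The Hessian of f at 0 has rank 0. Corank 2; j^3 = s^3 is a perfect cube, so E-series; the 4-jet and mu = 7 give E_7.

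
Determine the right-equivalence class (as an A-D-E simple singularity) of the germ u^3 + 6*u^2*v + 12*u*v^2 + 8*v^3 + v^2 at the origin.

A_{2}

The Hessian of f at 0 has rank 1. Corank 1: A-series; mu = 2 gives A_2.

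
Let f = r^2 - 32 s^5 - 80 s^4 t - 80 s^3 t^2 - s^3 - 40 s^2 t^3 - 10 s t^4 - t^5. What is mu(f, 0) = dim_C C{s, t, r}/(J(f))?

8

The Hessian of f at 0 is [[0, 0, 0], [0, 0, 0], [0, 0, 2]] with rank 1, so corank 2. A Groebner basis of the Jacobian ideal J(f) in C{s,t,r} is {t^5, s*t^3 + t^4/8, s^2, r}; counting standard monomials gives mu = 8. Corank 2; j^3 = -s^3 is a perfect cube, so E-series; the 5-jet and mu = 8 give E_8.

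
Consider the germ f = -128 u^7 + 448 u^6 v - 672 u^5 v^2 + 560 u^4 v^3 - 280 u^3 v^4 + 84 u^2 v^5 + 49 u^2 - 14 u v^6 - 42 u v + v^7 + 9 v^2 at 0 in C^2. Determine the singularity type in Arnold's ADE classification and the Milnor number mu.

Type A6, Milnor number mu = 6.

The Hessian of f at 0 has rank 1. Corank 1: A-series; mu = 6 gives A_6.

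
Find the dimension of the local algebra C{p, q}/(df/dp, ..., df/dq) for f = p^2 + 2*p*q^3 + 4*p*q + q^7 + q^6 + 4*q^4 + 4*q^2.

The Hessian of f at 0 has rank 1. Corank 1: A-series; mu = 6 gives A_6.

6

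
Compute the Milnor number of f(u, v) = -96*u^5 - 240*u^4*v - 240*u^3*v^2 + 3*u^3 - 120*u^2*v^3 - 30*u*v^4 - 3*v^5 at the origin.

The Hessian of f at 0 has rank 0. Corank 2; j^3 = 3*u^3 is a perfect cube, so E-series; the 5-jet and mu = 8 give E_8.

8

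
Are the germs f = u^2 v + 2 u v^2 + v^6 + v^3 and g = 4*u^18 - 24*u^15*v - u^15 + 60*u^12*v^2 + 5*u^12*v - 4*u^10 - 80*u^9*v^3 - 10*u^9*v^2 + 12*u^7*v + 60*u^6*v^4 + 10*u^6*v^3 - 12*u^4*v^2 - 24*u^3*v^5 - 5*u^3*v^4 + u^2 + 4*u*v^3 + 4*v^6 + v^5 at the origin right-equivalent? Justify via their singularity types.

The Hessian of f at 0 has rank 0. Corank 2; j^3 = v*(u + v)^2 has shape L^2 M (L != M), so D-series; mu = 7 gives D_7. The Hessian of g at 0 has rank 1. Corank 1: A-series; mu = 4 gives A_4. f is D_7 but g is A_4, hence not right-equivalent.

No.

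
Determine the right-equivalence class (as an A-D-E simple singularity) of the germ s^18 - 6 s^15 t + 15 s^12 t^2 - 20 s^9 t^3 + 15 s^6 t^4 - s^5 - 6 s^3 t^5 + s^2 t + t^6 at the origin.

The Hessian of f at 0 has rank 0. Corank 2; j^3 = s^2*t has shape L^2 M (L != M), so D-series; mu = 7 gives D_7.

D_7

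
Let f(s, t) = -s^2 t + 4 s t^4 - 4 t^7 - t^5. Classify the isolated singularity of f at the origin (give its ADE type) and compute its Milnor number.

Type D_{6}, Milnor number mu = 6.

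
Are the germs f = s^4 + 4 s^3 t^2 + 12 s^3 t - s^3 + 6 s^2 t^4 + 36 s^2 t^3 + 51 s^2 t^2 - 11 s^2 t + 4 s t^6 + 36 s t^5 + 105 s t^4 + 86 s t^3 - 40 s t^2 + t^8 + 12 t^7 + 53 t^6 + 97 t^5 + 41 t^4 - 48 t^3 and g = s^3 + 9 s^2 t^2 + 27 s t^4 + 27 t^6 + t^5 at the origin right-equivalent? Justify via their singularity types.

No.

The Hessian of f at 0 has rank 0. Corank 2; j^3 = -(s + 3*t)*(s + 4*t)^2 has shape L^2 M (L != M), so D-series; mu = 5 gives D_5. The Hessian of g at 0 has rank 0. Corank 2; j^3 = s^3 is a perfect cube, so E-series; the 5-jet and mu = 8 give E_8. f is D_5 but g is E_8, hence not right-equivalent.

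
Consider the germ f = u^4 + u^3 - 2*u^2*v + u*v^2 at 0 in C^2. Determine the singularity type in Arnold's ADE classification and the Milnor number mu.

The Hessian of f at 0 is [[0, 0], [0, 0]] with rank 0, so corank 2. A Groebner basis of the Jacobian ideal J(f) in C{u,v} is {u*v^2 - u*v/4 + v^2/4, -u*v/4 + v^3 + v^2/4, u^2 - u*v}; counting standard monomials gives mu = 5. Corank 2; j^3 = u*(u - v)^2 has shape L^2 M (L != M), so D-series; mu = 5 gives D_5.

Type D_{5}, Milnor number mu = 5.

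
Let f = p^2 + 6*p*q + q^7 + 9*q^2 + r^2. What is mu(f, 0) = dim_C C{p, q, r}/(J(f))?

The Hessian of f at 0 is [[2, 6, 0], [6, 18, 0], [0, 0, 2]] with rank 2, so corank 1. A Groebner basis of the Jacobian ideal J(f) in C{p,q,r} is {q^6, p + 3*q, r}; counting standard monomials gives mu = 6. Corank 1: A-series; mu = 6 gives A_6.

6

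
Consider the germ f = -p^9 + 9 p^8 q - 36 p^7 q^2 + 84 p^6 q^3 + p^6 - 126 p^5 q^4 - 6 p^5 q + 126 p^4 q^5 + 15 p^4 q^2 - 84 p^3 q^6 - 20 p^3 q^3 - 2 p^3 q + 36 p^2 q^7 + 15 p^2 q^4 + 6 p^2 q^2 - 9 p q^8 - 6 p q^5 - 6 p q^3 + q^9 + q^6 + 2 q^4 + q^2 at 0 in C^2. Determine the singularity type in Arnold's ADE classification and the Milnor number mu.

Type A8, Milnor number mu = 8.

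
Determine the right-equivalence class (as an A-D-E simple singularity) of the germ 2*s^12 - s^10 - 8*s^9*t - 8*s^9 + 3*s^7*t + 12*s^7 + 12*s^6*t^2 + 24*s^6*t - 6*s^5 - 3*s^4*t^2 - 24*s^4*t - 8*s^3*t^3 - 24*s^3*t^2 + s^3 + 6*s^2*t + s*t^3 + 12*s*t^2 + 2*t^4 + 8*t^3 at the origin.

E_7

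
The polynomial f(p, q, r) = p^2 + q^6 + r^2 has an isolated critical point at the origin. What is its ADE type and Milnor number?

Type A_5, Milnor number mu = 5.

The Hessian of f at 0 is [[2, 0, 0], [0, 0, 0], [0, 0, 2]] with rank 2, so corank 1. A Groebner basis of the Jacobian ideal J(f) in C{p,q,r} is {q^5, p, r}; counting standard monomials gives mu = 5. Corank 1: A-series; mu = 5 gives A_5.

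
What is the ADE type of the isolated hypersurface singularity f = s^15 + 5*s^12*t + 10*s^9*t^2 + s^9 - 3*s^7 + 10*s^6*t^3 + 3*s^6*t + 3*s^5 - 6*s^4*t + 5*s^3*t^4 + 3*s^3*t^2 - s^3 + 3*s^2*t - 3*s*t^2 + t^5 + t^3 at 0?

The Hessian of f at 0 is [[0, 0], [0, 0]] with rank 0, so corank 2. A Groebner basis of the Jacobian ideal J(f) in C{s,t} is {-s^2/2 + s*t^3 + s*t - t^2/2, t^4, s^3 - 3*s*t^2 + 2*t^3, s^2*t - 2*s*t^2 + t^3}; counting standard monomials gives mu = 8. Corank 2; j^3 = -(s - t)^3 is a perfect cube, so E-series; the 5-jet and mu = 8 give E_8.

E8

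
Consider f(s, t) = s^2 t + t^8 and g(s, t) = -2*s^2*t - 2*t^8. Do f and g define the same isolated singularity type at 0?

Yes.

The Hessian of f at 0 is [[0, 0], [0, 0]] with rank 0, so corank 2. A Groebner basis of the Jacobian ideal J(f) in C{s,t} is {s^2/8 + t^7, s^3, s*t}; counting standard monomials gives mu = 9. Corank 2; j^3 = s^2*t has shape L^2 M (L != M), so D-series; mu = 9 gives D_9. The Hessian of g at 0 is [[0, 0], [0, 0]] with rank 0, so corank 2. A Groebner basis of the Jacobian ideal J(g) in C{s,t} is {s^2/8 + t^7, s^3, s*t}; counting standard monomials gives mu = 9. Corank 2; j^3 = -2*s^2*t has shape L^2 M (L != M), so D-series; mu = 9 gives D_9. Both have type D_9, hence right-equivalent.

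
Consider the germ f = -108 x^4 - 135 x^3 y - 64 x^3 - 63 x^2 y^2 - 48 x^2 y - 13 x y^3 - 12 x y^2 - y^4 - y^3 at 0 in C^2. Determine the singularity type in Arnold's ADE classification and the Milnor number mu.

Type E_{7}, Milnor number mu = 7.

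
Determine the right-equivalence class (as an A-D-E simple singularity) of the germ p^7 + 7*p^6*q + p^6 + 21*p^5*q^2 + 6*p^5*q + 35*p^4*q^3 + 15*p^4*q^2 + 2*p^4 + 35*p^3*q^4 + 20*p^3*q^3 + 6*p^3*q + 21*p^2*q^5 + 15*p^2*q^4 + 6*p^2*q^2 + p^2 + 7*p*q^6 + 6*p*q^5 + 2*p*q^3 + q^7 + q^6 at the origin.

A_6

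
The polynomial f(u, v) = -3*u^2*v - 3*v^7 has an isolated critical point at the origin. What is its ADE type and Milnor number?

The Hessian of f at 0 has rank 0. Corank 2; j^3 = -3*u^2*v has shape L^2 M (L != M), so D-series; mu = 8 gives D_8.

Type D8, Milnor number mu = 8.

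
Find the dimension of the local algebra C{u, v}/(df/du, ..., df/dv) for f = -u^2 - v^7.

6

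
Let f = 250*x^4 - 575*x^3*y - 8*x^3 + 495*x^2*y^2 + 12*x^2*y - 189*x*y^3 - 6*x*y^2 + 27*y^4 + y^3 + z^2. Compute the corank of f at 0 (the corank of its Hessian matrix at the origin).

2

The Hessian at 0 is [[0, 0, 0], [0, 0, 0], [0, 0, 2]] of rank 1; hence corank 2.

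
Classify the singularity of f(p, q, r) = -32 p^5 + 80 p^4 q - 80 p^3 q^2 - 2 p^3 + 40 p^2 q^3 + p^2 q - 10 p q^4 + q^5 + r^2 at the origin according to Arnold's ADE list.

D_{6}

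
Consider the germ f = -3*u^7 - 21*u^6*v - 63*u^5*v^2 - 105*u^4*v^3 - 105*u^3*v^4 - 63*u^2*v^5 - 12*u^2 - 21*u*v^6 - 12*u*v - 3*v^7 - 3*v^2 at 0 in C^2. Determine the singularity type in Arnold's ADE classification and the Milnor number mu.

Type A6, Milnor number mu = 6.

The Hessian of f at 0 is [[-24, -12], [-12, -6]] with rank 1, so corank 1. A Groebner basis of the Jacobian ideal J(f) in C{u,v} is {v^6, u + v/2}; counting standard monomials gives mu = 6. Corank 1: A-series; mu = 6 gives A_6.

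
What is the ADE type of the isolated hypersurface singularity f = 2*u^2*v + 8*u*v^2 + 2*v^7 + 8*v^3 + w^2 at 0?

D_8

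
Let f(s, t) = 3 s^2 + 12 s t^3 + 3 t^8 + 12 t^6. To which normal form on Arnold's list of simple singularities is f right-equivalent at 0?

A_7

The Hessian of f at 0 has rank 1. Corank 1: A-series; mu = 7 gives A_7.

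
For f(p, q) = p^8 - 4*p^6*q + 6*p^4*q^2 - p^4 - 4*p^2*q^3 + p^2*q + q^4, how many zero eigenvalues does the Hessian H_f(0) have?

2

The Hessian at 0 is [[0, 0], [0, 0]] of rank 0; hence corank 2.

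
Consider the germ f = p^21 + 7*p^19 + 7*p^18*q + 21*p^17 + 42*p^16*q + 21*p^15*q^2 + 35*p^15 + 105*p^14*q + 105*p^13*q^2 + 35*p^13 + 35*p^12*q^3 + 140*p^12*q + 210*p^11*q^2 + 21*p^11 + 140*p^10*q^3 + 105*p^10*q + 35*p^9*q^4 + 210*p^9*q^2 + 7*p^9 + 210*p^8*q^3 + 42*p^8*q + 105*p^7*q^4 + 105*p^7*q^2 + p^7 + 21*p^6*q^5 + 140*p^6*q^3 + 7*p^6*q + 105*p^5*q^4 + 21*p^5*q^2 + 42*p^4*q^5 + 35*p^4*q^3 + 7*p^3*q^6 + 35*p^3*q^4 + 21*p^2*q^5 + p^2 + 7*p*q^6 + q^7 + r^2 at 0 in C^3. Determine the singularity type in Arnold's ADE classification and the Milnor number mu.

Type A_6, Milnor number mu = 6.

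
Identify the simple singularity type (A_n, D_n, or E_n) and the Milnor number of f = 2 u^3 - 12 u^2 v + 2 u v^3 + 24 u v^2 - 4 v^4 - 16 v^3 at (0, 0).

Type E7, Milnor number mu = 7.

The Hessian of f at 0 has rank 0. Corank 2; j^3 = 2*(u - 2*v)^3 is a perfect cube, so E-series; the 4-jet and mu = 7 give E_7.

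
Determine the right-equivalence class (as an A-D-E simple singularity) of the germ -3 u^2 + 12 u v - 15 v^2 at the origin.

The Hessian of f at 0 has rank 2. Corank 0: nondegenerate Morse point, so A_1.

A1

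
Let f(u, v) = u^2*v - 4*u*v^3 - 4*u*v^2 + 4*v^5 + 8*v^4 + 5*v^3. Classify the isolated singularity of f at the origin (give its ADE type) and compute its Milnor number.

The Hessian of f at 0 is [[0, 0], [0, 0]] with rank 0, so corank 2. A Groebner basis of the Jacobian ideal J(f) in C{u,v} is {v^3, u^2 - v^2, u*v - 2*v^2}; counting standard monomials gives mu = 4. Corank 2; j^3 = v*(u^2 - 4*u*v + 5*v^2) splits into three distinct lines over C (the quadratic factor has nonzero discriminant), so D_4.

Type D4, Milnor number mu = 4.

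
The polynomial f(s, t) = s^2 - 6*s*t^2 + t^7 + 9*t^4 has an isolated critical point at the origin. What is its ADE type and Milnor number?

The Hessian of f at 0 has rank 1. Corank 1: A-series; mu = 6 gives A_6.

Type A6, Milnor number mu = 6.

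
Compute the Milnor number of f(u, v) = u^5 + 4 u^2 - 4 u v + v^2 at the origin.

4

The Hessian of f at 0 has rank 1. Corank 1: A-series; mu = 4 gives A_4.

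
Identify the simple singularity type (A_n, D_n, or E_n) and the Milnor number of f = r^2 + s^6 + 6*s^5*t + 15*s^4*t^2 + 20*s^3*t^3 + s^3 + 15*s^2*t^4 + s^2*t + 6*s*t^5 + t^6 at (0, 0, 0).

Type D7, Milnor number mu = 7.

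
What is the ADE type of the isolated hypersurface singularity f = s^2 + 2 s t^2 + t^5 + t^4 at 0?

A4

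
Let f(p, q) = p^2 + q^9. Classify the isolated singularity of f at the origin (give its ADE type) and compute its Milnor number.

Type A_8, Milnor number mu = 8.

The Hessian of f at 0 has rank 1. Corank 1: A-series; mu = 8 gives A_8.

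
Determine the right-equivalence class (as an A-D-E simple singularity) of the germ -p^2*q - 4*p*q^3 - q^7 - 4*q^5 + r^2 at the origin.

D_{8}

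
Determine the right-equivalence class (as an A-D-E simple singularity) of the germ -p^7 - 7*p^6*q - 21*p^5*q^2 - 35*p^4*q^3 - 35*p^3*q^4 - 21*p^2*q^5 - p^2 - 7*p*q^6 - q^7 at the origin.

The Hessian of f at 0 has rank 1. Corank 1: A-series; mu = 6 gives A_6.

A_{6}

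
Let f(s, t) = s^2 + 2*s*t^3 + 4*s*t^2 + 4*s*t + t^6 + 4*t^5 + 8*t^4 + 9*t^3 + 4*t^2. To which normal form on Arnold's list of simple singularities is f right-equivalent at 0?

A_2

The Hessian of f at 0 has rank 1. Corank 1: A-series; mu = 2 gives A_2.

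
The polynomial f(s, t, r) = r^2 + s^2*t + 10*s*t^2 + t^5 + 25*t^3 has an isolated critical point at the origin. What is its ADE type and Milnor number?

Type D6, Milnor number mu = 6.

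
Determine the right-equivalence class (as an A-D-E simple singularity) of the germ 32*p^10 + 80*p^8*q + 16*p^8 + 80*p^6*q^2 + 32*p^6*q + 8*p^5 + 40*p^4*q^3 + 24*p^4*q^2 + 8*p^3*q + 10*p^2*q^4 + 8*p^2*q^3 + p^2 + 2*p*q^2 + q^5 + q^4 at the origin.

A_{4}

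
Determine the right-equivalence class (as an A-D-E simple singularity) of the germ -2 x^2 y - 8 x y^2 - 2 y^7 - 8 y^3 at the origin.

The Hessian of f at 0 has rank 0. Corank 2; j^3 = -2*y*(x + 2*y)^2 has shape L^2 M (L != M), so D-series; mu = 8 gives D_8.

D_8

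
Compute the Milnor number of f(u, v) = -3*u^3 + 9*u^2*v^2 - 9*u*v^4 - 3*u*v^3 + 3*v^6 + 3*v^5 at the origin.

7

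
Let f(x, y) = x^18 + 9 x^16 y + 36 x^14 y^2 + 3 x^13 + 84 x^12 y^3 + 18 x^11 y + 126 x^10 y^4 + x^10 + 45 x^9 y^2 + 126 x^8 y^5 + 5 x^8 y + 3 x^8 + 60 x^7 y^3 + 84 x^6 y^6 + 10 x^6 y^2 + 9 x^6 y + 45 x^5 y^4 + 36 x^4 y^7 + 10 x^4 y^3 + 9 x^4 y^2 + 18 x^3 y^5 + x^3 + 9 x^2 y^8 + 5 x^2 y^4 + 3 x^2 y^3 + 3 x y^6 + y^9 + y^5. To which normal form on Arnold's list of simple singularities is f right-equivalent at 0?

E_{8}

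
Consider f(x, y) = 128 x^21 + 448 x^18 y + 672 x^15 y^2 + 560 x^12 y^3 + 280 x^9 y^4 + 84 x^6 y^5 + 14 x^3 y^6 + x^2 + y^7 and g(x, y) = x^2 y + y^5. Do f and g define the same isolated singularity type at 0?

No.

The Hessian of f at 0 is [[2, 0], [0, 0]] with rank 1, so corank 1. A Groebner basis of the Jacobian ideal J(f) in C{x,y} is {y^6, x}; counting standard monomials gives mu = 6. Corank 1: A-series; mu = 6 gives A_6. The Hessian of g at 0 is [[0, 0], [0, 0]] with rank 0, so corank 2. A Groebner basis of the Jacobian ideal J(g) in C{x,y} is {x^2/5 + y^4, x^3, x*y}; counting standard monomials gives mu = 6. Corank 2; j^3 = x^2*y has shape L^2 M (L != M), so D-series; mu = 6 gives D_6. f is A_6 but g is D_6, hence not right-equivalent.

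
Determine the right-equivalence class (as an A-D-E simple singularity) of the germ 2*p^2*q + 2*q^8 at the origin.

D_9

The Hessian of f at 0 has rank 0. Corank 2; j^3 = 2*p^2*q has shape L^2 M (L != M), so D-series; mu = 9 gives D_9.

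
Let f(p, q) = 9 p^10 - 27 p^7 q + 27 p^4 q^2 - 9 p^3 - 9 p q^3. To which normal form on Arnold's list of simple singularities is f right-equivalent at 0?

The Hessian of f at 0 has rank 0. Corank 2; j^3 = -9*p^3 is a perfect cube, so E-series; the 4-jet and mu = 7 give E_7.

E_7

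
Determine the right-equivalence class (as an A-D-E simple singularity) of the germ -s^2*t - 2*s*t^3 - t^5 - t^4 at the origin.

D_{5}

The Hessian of f at 0 has rank 0. Corank 2; j^3 = -s^2*t has shape L^2 M (L != M), so D-series; mu = 5 gives D_5.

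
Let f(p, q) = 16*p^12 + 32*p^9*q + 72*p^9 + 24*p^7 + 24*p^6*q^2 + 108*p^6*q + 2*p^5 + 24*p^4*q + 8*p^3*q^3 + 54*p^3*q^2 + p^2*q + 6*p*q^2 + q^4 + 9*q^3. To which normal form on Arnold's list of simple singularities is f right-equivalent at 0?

The Hessian of f at 0 is [[0, 0], [0, 0]] with rank 0, so corank 2. A Groebner basis of the Jacobian ideal J(f) in C{p,q} is {p^3 - 27*p^2/4 + 243*q^2/4, p^2/4 + q^3 - 9*q^2/4, p*q + 3*q^2}; counting standard monomials gives mu = 5. Corank 2; j^3 = q*(p + 3*q)^2 has shape L^2 M (L != M), so D-series; mu = 5 gives D_5.

D_{5}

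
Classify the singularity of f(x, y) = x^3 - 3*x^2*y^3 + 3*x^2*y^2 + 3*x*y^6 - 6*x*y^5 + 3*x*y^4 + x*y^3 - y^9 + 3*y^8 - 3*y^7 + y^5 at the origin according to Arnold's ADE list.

The Hessian of f at 0 has rank 0. Corank 2; j^3 = x^3 is a perfect cube, so E-series; the 4-jet and mu = 7 give E_7.

E_7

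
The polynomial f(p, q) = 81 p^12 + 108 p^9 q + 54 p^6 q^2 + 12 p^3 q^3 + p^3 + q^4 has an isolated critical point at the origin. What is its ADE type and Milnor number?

The Hessian of f at 0 has rank 0. Corank 2; j^3 = p^3 is a perfect cube, so E-series; the 4-jet and mu = 6 give E_6.

Type E_6, Milnor number mu = 6.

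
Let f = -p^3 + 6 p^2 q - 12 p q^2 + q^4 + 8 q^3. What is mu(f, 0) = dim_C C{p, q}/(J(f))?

6

The Hessian of f at 0 is [[0, 0], [0, 0]] with rank 0, so corank 2. A Groebner basis of the Jacobian ideal J(f) in C{p,q} is {q^3, p^2 - 4*p*q + 4*q^2}; counting standard monomials gives mu = 6. Corank 2; j^3 = -(p - 2*q)^3 is a perfect cube, so E-series; the 4-jet and mu = 6 give E_6.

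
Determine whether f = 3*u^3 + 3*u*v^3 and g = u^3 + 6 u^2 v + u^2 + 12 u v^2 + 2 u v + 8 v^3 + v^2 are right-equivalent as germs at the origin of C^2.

The Hessian of f at 0 is [[0, 0], [0, 0]] with rank 0, so corank 2. A Groebner basis of the Jacobian ideal J(f) in C{u,v} is {u^3, u*v^2, 3*u^2 + v^3}; counting standard monomials gives mu = 7. Corank 2; j^3 = 3*u^3 is a perfect cube, so E-series; the 4-jet and mu = 7 give E_7. The Hessian of g at 0 is [[2, 2], [2, 2]] with rank 1, so corank 1. A Groebner basis of the Jacobian ideal J(g) in C{u,v} is {v^2, u + v}; counting standard monomials gives mu = 2. Corank 1: A-series; mu = 2 gives A_2. f is E_7 but g is A_2, hence not right-equivalent.

No.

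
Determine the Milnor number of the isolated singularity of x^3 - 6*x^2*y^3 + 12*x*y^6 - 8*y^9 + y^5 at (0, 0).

8

The Hessian of f at 0 is [[0, 0], [0, 0]] with rank 0, so corank 2. A Groebner basis of the Jacobian ideal J(f) in C{x,y} is {-x^2/4 + x*y^3, y^4, x^3, x^2*y}; counting standard monomials gives mu = 8. Corank 2; j^3 = x^3 is a perfect cube, so E-series; the 5-jet and mu = 8 give E_8.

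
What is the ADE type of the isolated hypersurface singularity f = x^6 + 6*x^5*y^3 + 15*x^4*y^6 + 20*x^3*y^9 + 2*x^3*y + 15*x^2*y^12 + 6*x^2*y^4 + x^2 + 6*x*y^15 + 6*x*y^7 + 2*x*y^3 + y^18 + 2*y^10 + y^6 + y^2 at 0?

The Hessian of f at 0 is [[2, 0], [0, 2]] with rank 2, so corank 0. A Groebner basis of the Jacobian ideal J(f) in C{x,y} is {x, y}; counting standard monomials gives mu = 1. Corank 0: nondegenerate Morse point, so A_1.

A_1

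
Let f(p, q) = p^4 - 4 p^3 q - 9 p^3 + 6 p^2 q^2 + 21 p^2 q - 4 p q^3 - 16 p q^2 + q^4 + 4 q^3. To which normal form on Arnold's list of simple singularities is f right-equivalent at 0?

D_5

The Hessian of f at 0 has rank 0. Corank 2; j^3 = -(p - q)*(3*p - 2*q)^2 has shape L^2 M (L != M), so D-series; mu = 5 gives D_5.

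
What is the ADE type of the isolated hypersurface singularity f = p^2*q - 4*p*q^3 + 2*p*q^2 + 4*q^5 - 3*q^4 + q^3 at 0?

The Hessian of f at 0 is [[0, 0], [0, 0]] with rank 0, so corank 2. A Groebner basis of the Jacobian ideal J(f) in C{p,q} is {p*q^2 + p*q/2 + q^2/2, -p*q/2 + q^3 - q^2/2, p^2 + 4*p*q + 3*q^2}; counting standard monomials gives mu = 5. Corank 2; j^3 = q*(p + q)^2 has shape L^2 M (L != M), so D-series; mu = 5 gives D_5.

D_5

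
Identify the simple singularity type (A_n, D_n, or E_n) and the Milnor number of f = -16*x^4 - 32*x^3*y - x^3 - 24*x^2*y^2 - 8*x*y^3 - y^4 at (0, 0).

Type E6, Milnor number mu = 6.

The Hessian of f at 0 has rank 0. Corank 2; j^3 = -x^3 is a perfect cube, so E-series; the 4-jet and mu = 6 give E_6.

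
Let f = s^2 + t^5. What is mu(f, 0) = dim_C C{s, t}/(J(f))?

The Hessian of f at 0 is [[2, 0], [0, 0]] with rank 1, so corank 1. A Groebner basis of the Jacobian ideal J(f) in C{s,t} is {t^4, s}; counting standard monomials gives mu = 4. Corank 1: A-series; mu = 4 gives A_4.

4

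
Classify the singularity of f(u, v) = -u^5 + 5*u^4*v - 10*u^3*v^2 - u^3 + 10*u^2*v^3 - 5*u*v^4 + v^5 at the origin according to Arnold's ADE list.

E8

The Hessian of f at 0 has rank 0. Corank 2; j^3 = -u^3 is a perfect cube, so E-series; the 5-jet and mu = 8 give E_8.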